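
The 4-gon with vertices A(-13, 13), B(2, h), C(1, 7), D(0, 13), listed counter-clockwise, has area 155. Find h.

-10

Write out the shoelace sum; only the two edges meeting at B involve h:
2·Area = [((-13)·h − 2·13) + (2·7 − 1·h)] + 182
       = -14·h + 170 = 310
⇒ h = -10.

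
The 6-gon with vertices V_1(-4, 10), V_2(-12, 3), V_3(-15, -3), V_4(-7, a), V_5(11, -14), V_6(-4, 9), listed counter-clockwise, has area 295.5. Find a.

-11

Write out the shoelace sum; only the two edges meeting at V_4 involve a:
2·Area = [((-15)·a − (-7)·(-3)) + ((-7)·(-14) − 11·a)] + 228
       = -26·a + 305 = 591
⇒ a = -11.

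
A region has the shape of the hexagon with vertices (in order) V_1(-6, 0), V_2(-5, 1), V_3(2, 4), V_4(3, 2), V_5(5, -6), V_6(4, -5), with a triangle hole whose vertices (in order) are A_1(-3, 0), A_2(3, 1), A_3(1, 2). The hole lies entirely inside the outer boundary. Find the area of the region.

43.5

Outer boundary:
Cross-terms: -6, -22, -8, -28, -1, -30  ⇒  Σ = -95
Area = |Σ|/2 = 47.5.
Hole:
Apply the surveyor's formula: 2A = Σ (x_i·y_{i+1} − x_{i+1}·y_i), indices taken mod 3.
Σ = (-3) + (5) + (6) = 8
Area = |Σ|/2 = 4.
Net area = 47.5 − 4 = 43.5.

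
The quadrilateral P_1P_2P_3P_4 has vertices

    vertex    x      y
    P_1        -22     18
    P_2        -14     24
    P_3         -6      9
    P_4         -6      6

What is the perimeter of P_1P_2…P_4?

|P_1P_2| = √((8)² + (6)²) = √100 = 10
|P_2P_3| = √((8)² + (-15)²) = √289 = 17
|P_3P_4| = √((0)² + (-3)²) = √9 = 3
|P_4P_1| = √((-16)² + (12)²) = √400 = 20
Perimeter = 10 + 17 + 3 + 20 = 50.

50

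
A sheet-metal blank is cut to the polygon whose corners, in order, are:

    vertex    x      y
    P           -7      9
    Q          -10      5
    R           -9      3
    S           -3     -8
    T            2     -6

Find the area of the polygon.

80.5

Cross-terms: 55, 15, 81, 34, -24  ⇒  Σ = 161
Area = |Σ|/2 = 80.5.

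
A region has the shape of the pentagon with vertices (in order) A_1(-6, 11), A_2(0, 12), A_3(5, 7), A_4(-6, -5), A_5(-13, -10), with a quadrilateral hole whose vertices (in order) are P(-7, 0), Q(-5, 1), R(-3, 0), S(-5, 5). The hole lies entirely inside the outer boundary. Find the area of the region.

153.5

Outer boundary:
Apply the shoelace formula: 2A = Σ (x_i·y_{i+1} − x_{i+1}·y_i), indices taken mod 5.
Σ = (-72) + (-60) + (17) + (-5) + (-203) = -323
Area = |Σ|/2 = 161.5.
Hole:
Apply the shoelace formula: 2A = Σ (x_i·y_{i+1} − x_{i+1}·y_i), indices taken mod 4.
Cross-terms: -7, 3, -15, 35  ⇒  Σ = 16
Area = |Σ|/2 = 8.
Net area = 161.5 − 8 = 153.5.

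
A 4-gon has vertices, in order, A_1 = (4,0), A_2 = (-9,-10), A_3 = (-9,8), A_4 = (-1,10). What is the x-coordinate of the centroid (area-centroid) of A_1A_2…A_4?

Apply Gauss's area formula. First the cross-terms c_i = x_i·y_{i+1} − x_{i+1}·y_i:
  -40, -162, -82, -40  ⇒  2A = -324, A = -162.
Then Σ (x_i + x_{i+1})·c_i = 3816, so x̄ = 3816 / (6·(-162)) = -106/27.

-106/27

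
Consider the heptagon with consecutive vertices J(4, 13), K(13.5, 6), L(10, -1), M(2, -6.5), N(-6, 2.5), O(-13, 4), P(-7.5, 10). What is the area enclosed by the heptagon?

Apply the shoelace (surveyor's) formula: 2A = Σ (x_i·y_{i+1} − x_{i+1}·y_i), indices taken mod 7.
Σ = (-151.5) + (-73.5) + (-63) + (-34) + (8.5) + (-100) + (-137.5) = -551
Area = |Σ|/2 = 275.5.

275.5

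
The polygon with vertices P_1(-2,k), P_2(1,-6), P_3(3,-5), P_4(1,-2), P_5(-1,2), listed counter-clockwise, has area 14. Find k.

The doubled signed area Σ (x_i y_{i+1} − x_{i+1} y_i) is linear in k.
With k=0 it equals 28; the coefficient of k is -2 (from the two edges through P_1).
So -2·k + 28 = 2·14 = 28 ⇒ k = 0.

0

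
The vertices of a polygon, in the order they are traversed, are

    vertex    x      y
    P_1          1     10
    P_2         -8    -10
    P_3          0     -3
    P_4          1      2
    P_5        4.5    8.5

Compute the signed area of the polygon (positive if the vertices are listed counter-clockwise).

66.5

Cross-terms: 70, 24, 3, -0.5, 36.5  ⇒  Σ = 133
Signed area = Σ/2 = 66.5 (positive ⇒ counter-clockwise traversal).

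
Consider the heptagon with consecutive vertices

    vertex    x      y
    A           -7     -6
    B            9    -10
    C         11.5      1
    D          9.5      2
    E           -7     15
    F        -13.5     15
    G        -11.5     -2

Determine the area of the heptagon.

385

Apply the surveyor's formula: 2A = Σ (x_i·y_{i+1} − x_{i+1}·y_i), indices taken mod 7.
Cross-terms: 124, 124, 13.5, 156.5, 97.5, 199.5, 55  ⇒  Σ = 770
Area = |Σ|/2 = 385.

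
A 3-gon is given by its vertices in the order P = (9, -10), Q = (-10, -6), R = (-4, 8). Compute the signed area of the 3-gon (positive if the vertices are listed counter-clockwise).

-145

Apply Gauss's area formula: 2A = Σ (x_i·y_{i+1} − x_{i+1}·y_i), indices taken mod 3.
Cross-terms: -154, -104, -32  ⇒  Σ = -290
Signed area = Σ/2 = -145 (negative ⇒ clockwise traversal).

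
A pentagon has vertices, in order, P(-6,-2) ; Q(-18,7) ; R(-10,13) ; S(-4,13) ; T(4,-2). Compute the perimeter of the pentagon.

|PQ| = √((-12)² + (9)²) = √225 = 15
|QR| = √((8)² + (6)²) = √100 = 10
|RS| = √((6)² + (0)²) = √36 = 6
|ST| = √((8)² + (-15)²) = √289 = 17
|TP| = √((-10)² + (0)²) = √100 = 10
Perimeter = 15 + 10 + 6 + 17 + 10 = 58.

58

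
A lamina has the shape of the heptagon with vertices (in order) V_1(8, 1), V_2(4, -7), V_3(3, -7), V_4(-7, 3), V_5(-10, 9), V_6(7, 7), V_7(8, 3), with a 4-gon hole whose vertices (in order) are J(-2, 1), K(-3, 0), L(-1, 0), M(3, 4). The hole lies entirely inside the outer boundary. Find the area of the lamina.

157

Outer boundary:
Cross-terms: -60, -7, -40, -33, -133, -35, -16  ⇒  Σ = -324
Area = |Σ|/2 = 162.
Hole:
Apply the shoelace formula: 2A = Σ (x_i·y_{i+1} − x_{i+1}·y_i), indices taken mod 4.
Σ = (3) + (0) + (-4) + (11) = 10
Area = |Σ|/2 = 5.
Net area = 162 − 5 = 157.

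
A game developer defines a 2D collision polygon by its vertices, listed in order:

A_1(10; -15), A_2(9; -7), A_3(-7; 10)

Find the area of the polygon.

Apply the shoelace (surveyor's) formula: 2A = Σ (x_i·y_{i+1} − x_{i+1}·y_i), indices taken mod 3.
A_1→A_2: (10)(-7) − (9)(-15) = 65
A_2→A_3: (9)(10) − (-7)(-7) = 41
A_3→A_1: (-7)(-15) − (10)(10) = 5
Σ = 111
Area = |Σ|/2 = 55.5.

55.5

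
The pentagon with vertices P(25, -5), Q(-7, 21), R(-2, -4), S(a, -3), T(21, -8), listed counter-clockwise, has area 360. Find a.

The doubled signed area Σ (x_i y_{i+1} − x_{i+1} y_i) is linear in a.
With a=0 it equals 724; the coefficient of a is -4 (from the two edges through S).
So -4·a + 724 = 2·360 = 720 ⇒ a = 1.

1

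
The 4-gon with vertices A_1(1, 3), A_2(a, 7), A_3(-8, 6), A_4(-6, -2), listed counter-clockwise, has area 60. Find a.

7

The doubled signed area Σ (x_i y_{i+1} − x_{i+1} y_i) is linear in a.
With a=0 it equals 99; the coefficient of a is 3 (from the two edges through A_2).
So 3·a + 99 = 2·60 = 120 ⇒ a = 7.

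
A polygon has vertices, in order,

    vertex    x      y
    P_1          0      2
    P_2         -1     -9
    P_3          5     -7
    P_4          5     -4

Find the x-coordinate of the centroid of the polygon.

406/237

Apply the surveyor's formula. First the cross-terms c_i = x_i·y_{i+1} − x_{i+1}·y_i:
  2, 52, 15, 10  ⇒  2A = 79, A = 39.5.
Then Σ (x_i + x_{i+1})·c_i = 406, so x̄ = 406 / (6·39.5) = 406/237.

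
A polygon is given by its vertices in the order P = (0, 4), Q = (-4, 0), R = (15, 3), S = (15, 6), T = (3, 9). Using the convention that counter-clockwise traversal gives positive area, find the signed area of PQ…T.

Apply the shoelace (surveyor's) formula: 2A = Σ (x_i·y_{i+1} − x_{i+1}·y_i), indices taken mod 5.
Σ = (16) + (-12) + (45) + (117) + (12) = 178
Signed area = Σ/2 = 89 (positive ⇒ counter-clockwise traversal).

89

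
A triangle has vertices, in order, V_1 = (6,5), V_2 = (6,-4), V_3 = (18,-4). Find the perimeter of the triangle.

36

|V_1V_2| = √((0)² + (-9)²) = √81 = 9
|V_2V_3| = √((12)² + (0)²) = √144 = 12
|V_3V_1| = √((-12)² + (9)²) = √225 = 15
Perimeter = 9 + 12 + 15 = 36.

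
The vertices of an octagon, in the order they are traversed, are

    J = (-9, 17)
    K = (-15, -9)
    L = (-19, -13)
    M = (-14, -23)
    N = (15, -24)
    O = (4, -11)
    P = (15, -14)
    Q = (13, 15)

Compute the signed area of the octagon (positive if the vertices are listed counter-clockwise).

1049.5

Apply the shoelace formula: 2A = Σ (x_i·y_{i+1} − x_{i+1}·y_i), indices taken mod 8.
Σ = (336) + (24) + (255) + (681) + (-69) + (109) + (407) + (356) = 2099
Signed area = Σ/2 = 1049.5 (positive ⇒ counter-clockwise traversal).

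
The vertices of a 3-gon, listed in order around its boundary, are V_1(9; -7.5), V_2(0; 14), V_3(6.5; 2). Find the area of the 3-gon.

15.875

Σ = (126) + (-91) + (-66.75) = -31.75
Area = |Σ|/2 = 15.875.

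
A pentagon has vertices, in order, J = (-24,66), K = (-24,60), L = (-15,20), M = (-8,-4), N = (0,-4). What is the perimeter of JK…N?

|JK| = √((0)² + (-6)²) = √36 = 6
|KL| = √((9)² + (-40)²) = √1681 = 41
|LM| = √((7)² + (-24)²) = √625 = 25
|MN| = √((8)² + (0)²) = √64 = 8
|NJ| = √((-24)² + (70)²) = √5476 = 74
Perimeter = 6 + 41 + 25 + 8 + 74 = 154.

154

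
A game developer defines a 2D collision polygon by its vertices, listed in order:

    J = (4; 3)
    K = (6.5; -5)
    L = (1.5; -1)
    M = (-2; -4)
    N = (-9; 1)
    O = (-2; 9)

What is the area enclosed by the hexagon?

Apply the shoelace (surveyor's) formula: 2A = Σ (x_i·y_{i+1} − x_{i+1}·y_i), indices taken mod 6.
Σ = (-39.5) + (1) + (-8) + (-38) + (-79) + (-42) = -205.5
Area = |Σ|/2 = 102.75.

102.75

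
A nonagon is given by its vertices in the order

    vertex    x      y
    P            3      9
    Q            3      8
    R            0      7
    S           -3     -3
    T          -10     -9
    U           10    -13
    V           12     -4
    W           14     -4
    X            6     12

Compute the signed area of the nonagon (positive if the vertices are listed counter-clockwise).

Apply the surveyor's formula: 2A = Σ (x_i·y_{i+1} − x_{i+1}·y_i), indices taken mod 9.
Cross-terms: -3, 21, 21, -3, 220, 116, 8, 192, 18  ⇒  Σ = 590
Signed area = Σ/2 = 295 (positive ⇒ counter-clockwise traversal).

295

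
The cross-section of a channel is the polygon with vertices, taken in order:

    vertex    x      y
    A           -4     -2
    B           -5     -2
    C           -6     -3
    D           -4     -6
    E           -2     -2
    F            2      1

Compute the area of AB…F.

Cross-terms: -2, 3, 24, -4, 2, 0  ⇒  Σ = 23
Area = |Σ|/2 = 11.5.

11.5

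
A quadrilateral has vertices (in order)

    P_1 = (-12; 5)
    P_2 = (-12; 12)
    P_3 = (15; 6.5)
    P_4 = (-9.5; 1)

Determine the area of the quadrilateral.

150.375

Apply the shoelace (surveyor's) formula: 2A = Σ (x_i·y_{i+1} − x_{i+1}·y_i), indices taken mod 4.
P_1→P_2: (-12)(12) − (-12)(5) = -84
P_2→P_3: (-12)(6.5) − (15)(12) = -258
P_3→P_4: (15)(1) − (-9.5)(6.5) = 76.75
P_4→P_1: (-9.5)(5) − (-12)(1) = -35.5
Σ = -300.75
Area = |Σ|/2 = 150.375.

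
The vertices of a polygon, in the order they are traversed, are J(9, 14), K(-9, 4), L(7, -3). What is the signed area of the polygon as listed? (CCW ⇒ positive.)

Cross-terms: 162, -1, 125  ⇒  Σ = 286
Signed area = Σ/2 = 143 (positive ⇒ counter-clockwise traversal).

143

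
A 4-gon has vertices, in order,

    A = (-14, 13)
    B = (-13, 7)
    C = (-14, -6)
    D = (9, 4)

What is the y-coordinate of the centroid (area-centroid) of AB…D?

Apply the surveyor's formula. First the cross-terms c_i = x_i·y_{i+1} − x_{i+1}·y_i:
  71, 176, -2, 173  ⇒  2A = 418, A = 209.
Then Σ (y_i + y_{i+1})·c_i = 4541, so ȳ = 4541 / (6·209) = 239/66.

239/66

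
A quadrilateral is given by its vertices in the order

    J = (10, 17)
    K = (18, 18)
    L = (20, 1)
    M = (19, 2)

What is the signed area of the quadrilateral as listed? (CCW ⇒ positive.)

Σ = (-126) + (-342) + (21) + (303) = -144
Signed area = Σ/2 = -72 (negative ⇒ clockwise traversal).

-72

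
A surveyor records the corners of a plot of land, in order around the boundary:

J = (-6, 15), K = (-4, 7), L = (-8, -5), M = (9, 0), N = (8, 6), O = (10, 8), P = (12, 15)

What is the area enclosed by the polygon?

Apply the shoelace formula: 2A = Σ (x_i·y_{i+1} − x_{i+1}·y_i), indices taken mod 7.
Σ = (18) + (76) + (45) + (54) + (4) + (54) + (270) = 521
Area = |Σ|/2 = 260.5.

260.5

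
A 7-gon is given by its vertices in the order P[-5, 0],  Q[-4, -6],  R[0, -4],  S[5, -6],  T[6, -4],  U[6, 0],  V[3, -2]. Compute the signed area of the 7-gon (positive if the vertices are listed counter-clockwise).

Apply Gauss's area formula: 2A = Σ (x_i·y_{i+1} − x_{i+1}·y_i), indices taken mod 7.
P→Q: (-5)(-6) − (-4)(0) = 30
Q→R: (-4)(-4) − (0)(-6) = 16
R→S: (0)(-6) − (5)(-4) = 20
S→T: (5)(-4) − (6)(-6) = 16
T→U: (6)(0) − (6)(-4) = 24
U→V: (6)(-2) − (3)(0) = -12
V→P: (3)(0) − (-5)(-2) = -10
Σ = 84
Signed area = Σ/2 = 42 (positive ⇒ counter-clockwise traversal).

42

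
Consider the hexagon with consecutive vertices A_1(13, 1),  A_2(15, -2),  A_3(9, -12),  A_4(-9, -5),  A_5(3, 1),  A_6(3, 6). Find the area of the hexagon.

Apply Gauss's area formula: 2A = Σ (x_i·y_{i+1} − x_{i+1}·y_i), indices taken mod 6.
Σ = (-41) + (-162) + (-153) + (6) + (15) + (-75) = -410
Area = |Σ|/2 = 205.

205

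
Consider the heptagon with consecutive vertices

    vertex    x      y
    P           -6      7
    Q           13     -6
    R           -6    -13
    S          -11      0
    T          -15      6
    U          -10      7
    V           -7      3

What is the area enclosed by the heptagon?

263

Σ = (-55) + (-205) + (-143) + (-66) + (-45) + (19) + (-31) = -526
Area = |Σ|/2 = 263.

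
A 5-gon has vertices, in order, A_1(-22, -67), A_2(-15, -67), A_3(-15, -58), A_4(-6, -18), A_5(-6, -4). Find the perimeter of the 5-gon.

136

|A_1A_2| = √((7)² + (0)²) = √49 = 7
|A_2A_3| = √((0)² + (9)²) = √81 = 9
|A_3A_4| = √((9)² + (40)²) = √1681 = 41
|A_4A_5| = √((0)² + (14)²) = √196 = 14
|A_5A_1| = √((-16)² + (-63)²) = √4225 = 65
Perimeter = 7 + 9 + 41 + 14 + 65 = 136.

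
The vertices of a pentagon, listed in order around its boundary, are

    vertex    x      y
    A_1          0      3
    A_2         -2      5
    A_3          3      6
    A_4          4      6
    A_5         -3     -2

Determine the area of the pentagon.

13

Apply the surveyor's formula: 2A = Σ (x_i·y_{i+1} − x_{i+1}·y_i), indices taken mod 5.
Cross-terms: 6, -27, -6, 10, -9  ⇒  Σ = -26
Area = |Σ|/2 = 13.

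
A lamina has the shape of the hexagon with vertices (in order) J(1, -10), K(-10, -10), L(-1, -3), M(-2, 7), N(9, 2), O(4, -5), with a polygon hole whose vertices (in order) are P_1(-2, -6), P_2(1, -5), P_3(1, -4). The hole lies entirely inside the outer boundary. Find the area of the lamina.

127.5

Outer boundary:
Apply Gauss's area formula: 2A = Σ (x_i·y_{i+1} − x_{i+1}·y_i), indices taken mod 6.
Σ = (-110) + (20) + (-13) + (-67) + (-53) + (-35) = -258
Area = |Σ|/2 = 129.
Hole:
Cross-terms: 16, 1, -14  ⇒  Σ = 3
Area = |Σ|/2 = 1.5.
Net area = 129 − 1.5 = 127.5.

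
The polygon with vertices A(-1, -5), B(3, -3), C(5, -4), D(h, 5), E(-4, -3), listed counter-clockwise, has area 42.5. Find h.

2

The doubled signed area Σ (x_i y_{i+1} − x_{i+1} y_i) is linear in h.
With h=0 it equals 83; the coefficient of h is 1 (from the two edges through D).
So 1·h + 83 = 2·42.5 = 85 ⇒ h = 2.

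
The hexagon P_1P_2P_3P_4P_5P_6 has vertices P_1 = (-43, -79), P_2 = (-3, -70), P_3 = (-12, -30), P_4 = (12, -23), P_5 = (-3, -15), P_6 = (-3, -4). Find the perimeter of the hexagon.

|P_1P_2| = √((40)² + (9)²) = √1681 = 41
|P_2P_3| = √((-9)² + (40)²) = √1681 = 41
|P_3P_4| = √((24)² + (7)²) = √625 = 25
|P_4P_5| = √((-15)² + (8)²) = √289 = 17
|P_5P_6| = √((0)² + (11)²) = √121 = 11
|P_6P_1| = √((-40)² + (-75)²) = √7225 = 85
Perimeter = 41 + 41 + 25 + 17 + 11 + 85 = 220.

220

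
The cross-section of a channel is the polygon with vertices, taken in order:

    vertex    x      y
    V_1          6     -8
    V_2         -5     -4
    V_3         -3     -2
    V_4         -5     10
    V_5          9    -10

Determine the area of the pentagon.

79

Apply the shoelace formula: 2A = Σ (x_i·y_{i+1} − x_{i+1}·y_i), indices taken mod 5.
Cross-terms: -64, -2, -40, -40, -12  ⇒  Σ = -158
Area = |Σ|/2 = 79.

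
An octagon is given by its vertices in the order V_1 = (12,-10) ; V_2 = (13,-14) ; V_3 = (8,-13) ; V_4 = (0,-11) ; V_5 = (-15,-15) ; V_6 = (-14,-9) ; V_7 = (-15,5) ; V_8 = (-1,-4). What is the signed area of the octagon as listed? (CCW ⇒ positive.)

-252.5

V_1→V_2: (12)(-14) − (13)(-10) = -38
V_2→V_3: (13)(-13) − (8)(-14) = -57
V_3→V_4: (8)(-11) − (0)(-13) = -88
V_4→V_5: (0)(-15) − (-15)(-11) = -165
V_5→V_6: (-15)(-9) − (-14)(-15) = -75
V_6→V_7: (-14)(5) − (-15)(-9) = -205
V_7→V_8: (-15)(-4) − (-1)(5) = 65
V_8→V_1: (-1)(-10) − (12)(-4) = 58
Σ = -505
Signed area = Σ/2 = -252.5 (negative ⇒ clockwise traversal).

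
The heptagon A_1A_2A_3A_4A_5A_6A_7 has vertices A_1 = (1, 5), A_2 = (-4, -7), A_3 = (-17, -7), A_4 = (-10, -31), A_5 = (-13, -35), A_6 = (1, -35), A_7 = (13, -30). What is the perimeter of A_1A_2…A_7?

|A_1A_2| = √((-5)² + (-12)²) = √169 = 13
|A_2A_3| = √((-13)² + (0)²) = √169 = 13
|A_3A_4| = √((7)² + (-24)²) = √625 = 25
|A_4A_5| = √((-3)² + (-4)²) = √25 = 5
|A_5A_6| = √((14)² + (0)²) = √196 = 14
|A_6A_7| = √((12)² + (5)²) = √169 = 13
|A_7A_1| = √((-12)² + (35)²) = √1369 = 37
Perimeter = 13 + 13 + 25 + 5 + 14 + 13 + 37 = 120.

120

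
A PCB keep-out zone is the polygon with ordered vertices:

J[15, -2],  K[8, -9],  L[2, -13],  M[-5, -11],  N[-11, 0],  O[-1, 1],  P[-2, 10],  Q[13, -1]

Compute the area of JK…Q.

285.5

Apply the surveyor's formula: 2A = Σ (x_i·y_{i+1} − x_{i+1}·y_i), indices taken mod 8.
Cross-terms: -119, -86, -87, -121, -11, -8, -128, -11  ⇒  Σ = -571
Area = |Σ|/2 = 285.5.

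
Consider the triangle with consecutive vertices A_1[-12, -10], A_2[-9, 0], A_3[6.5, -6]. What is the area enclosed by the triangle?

86.5

Apply the surveyor's formula: 2A = Σ (x_i·y_{i+1} − x_{i+1}·y_i), indices taken mod 3.
Cross-terms: -90, 54, -137  ⇒  Σ = -173
Area = |Σ|/2 = 86.5.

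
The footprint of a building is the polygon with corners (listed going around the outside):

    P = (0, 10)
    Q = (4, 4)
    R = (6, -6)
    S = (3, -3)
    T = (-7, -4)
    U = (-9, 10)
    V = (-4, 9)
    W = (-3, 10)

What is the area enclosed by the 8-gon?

155.5

Σ = (-40) + (-48) + (0) + (-33) + (-106) + (-41) + (-13) + (-30) = -311
Area = |Σ|/2 = 155.5.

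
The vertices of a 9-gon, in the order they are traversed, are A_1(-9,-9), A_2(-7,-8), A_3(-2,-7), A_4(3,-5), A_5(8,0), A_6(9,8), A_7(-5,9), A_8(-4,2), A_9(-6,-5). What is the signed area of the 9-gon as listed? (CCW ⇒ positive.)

182.5

Apply the shoelace formula: 2A = Σ (x_i·y_{i+1} − x_{i+1}·y_i), indices taken mod 9.
Cross-terms: 9, 33, 31, 40, 64, 121, 26, 32, 9  ⇒  Σ = 365
Signed area = Σ/2 = 182.5 (positive ⇒ counter-clockwise traversal).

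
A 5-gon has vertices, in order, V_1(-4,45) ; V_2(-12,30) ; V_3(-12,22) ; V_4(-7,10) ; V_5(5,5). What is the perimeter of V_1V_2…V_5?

|V_1V_2| = √((-8)² + (-15)²) = √289 = 17
|V_2V_3| = √((0)² + (-8)²) = √64 = 8
|V_3V_4| = √((5)² + (-12)²) = √169 = 13
|V_4V_5| = √((12)² + (-5)²) = √169 = 13
|V_5V_1| = √((-9)² + (40)²) = √1681 = 41
Perimeter = 17 + 8 + 13 + 13 + 41 = 92.

92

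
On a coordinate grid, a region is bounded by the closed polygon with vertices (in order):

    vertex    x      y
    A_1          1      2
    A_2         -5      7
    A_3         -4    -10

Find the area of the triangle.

Apply the shoelace (surveyor's) formula: 2A = Σ (x_i·y_{i+1} − x_{i+1}·y_i), indices taken mod 3.
A_1→A_2: (1)(7) − (-5)(2) = 17
A_2→A_3: (-5)(-10) − (-4)(7) = 78
A_3→A_1: (-4)(2) − (1)(-10) = 2
Σ = 97
Area = |Σ|/2 = 48.5.

48.5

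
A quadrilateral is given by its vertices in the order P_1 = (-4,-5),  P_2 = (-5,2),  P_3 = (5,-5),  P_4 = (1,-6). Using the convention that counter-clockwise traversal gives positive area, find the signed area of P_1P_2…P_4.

-36

Σ = (-33) + (15) + (-25) + (-29) = -72
Signed area = Σ/2 = -36 (negative ⇒ clockwise traversal).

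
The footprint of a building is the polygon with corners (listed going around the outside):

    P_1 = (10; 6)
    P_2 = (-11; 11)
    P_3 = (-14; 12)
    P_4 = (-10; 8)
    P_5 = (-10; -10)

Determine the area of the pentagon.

Σ = (176) + (22) + (8) + (180) + (40) = 426
Area = |Σ|/2 = 213.

213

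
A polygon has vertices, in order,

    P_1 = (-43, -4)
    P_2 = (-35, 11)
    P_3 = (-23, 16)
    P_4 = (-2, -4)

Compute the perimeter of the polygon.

100

|P_1P_2| = √((8)² + (15)²) = √289 = 17
|P_2P_3| = √((12)² + (5)²) = √169 = 13
|P_3P_4| = √((21)² + (-20)²) = √841 = 29
|P_4P_1| = √((-41)² + (0)²) = √1681 = 41
Perimeter = 17 + 13 + 29 + 41 = 100.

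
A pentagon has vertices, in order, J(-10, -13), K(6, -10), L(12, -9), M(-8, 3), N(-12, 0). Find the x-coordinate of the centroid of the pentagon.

-191/60

Apply the surveyor's formula. First the cross-terms c_i = x_i·y_{i+1} − x_{i+1}·y_i:
  178, 66, -36, 36, 156  ⇒  2A = 400, A = 200.
Then Σ (x_i + x_{i+1})·c_i = -3820, so x̄ = -3820 / (6·200) = -191/60.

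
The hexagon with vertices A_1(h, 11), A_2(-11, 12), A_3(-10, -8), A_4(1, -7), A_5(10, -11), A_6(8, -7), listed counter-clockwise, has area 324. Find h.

The doubled signed area Σ (x_i y_{i+1} − x_{i+1} y_i) is linear in h.
With h=0 it equals 572; the coefficient of h is 19 (from the two edges through A_1).
So 19·h + 572 = 2·324 = 648 ⇒ h = 4.

4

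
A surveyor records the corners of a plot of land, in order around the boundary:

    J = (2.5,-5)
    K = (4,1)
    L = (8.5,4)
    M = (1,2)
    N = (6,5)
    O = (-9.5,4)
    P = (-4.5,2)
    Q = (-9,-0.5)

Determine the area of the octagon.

Apply the shoelace (surveyor's) formula: 2A = Σ (x_i·y_{i+1} − x_{i+1}·y_i), indices taken mod 8.
Σ = (22.5) + (7.5) + (13) + (-7) + (71.5) + (-1) + (20.25) + (46.25) = 173
Area = |Σ|/2 = 86.5.

86.5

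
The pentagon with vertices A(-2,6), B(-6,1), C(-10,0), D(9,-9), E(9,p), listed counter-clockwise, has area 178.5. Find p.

8

The doubled signed area Σ (x_i y_{i+1} − x_{i+1} y_i) is linear in p.
With p=0 it equals 269; the coefficient of p is 11 (from the two edges through E).
So 11·p + 269 = 2·178.5 = 357 ⇒ p = 8.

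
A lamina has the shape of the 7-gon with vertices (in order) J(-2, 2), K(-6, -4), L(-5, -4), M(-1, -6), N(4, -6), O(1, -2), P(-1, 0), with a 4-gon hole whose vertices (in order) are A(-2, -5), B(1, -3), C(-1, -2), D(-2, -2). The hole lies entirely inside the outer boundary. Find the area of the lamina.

32

Outer boundary:
Apply the shoelace formula: 2A = Σ (x_i·y_{i+1} − x_{i+1}·y_i), indices taken mod 7.
J→K: (-2)(-4) − (-6)(2) = 20
K→L: (-6)(-4) − (-5)(-4) = 4
L→M: (-5)(-6) − (-1)(-4) = 26
M→N: (-1)(-6) − (4)(-6) = 30
N→O: (4)(-2) − (1)(-6) = -2
O→P: (1)(0) − (-1)(-2) = -2
P→J: (-1)(2) − (-2)(0) = -2
Σ = 74
Area = |Σ|/2 = 37.
Hole:
Apply the surveyor's formula: 2A = Σ (x_i·y_{i+1} − x_{i+1}·y_i), indices taken mod 4.
Cross-terms: 11, -5, -2, 6  ⇒  Σ = 10
Area = |Σ|/2 = 5.
Net area = 37 − 5 = 32.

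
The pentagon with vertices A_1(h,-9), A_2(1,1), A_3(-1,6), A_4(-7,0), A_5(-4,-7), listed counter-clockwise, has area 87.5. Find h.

The doubled signed area Σ (x_i y_{i+1} − x_{i+1} y_i) is linear in h.
With h=0 it equals 143; the coefficient of h is 8 (from the two edges through A_1).
So 8·h + 143 = 2·87.5 = 175 ⇒ h = 4.

4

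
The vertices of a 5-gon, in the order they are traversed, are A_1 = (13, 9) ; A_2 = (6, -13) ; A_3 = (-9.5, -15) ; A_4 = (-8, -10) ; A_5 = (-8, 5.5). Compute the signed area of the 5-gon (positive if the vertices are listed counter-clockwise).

Σ = (-223) + (-213.5) + (-25) + (-124) + (-143.5) = -729
Signed area = Σ/2 = -364.5 (negative ⇒ clockwise traversal).

-364.5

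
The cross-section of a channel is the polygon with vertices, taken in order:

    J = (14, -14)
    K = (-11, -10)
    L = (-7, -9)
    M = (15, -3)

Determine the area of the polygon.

138.5

Apply the shoelace (surveyor's) formula: 2A = Σ (x_i·y_{i+1} − x_{i+1}·y_i), indices taken mod 4.
Σ = (-294) + (29) + (156) + (-168) = -277
Area = |Σ|/2 = 138.5.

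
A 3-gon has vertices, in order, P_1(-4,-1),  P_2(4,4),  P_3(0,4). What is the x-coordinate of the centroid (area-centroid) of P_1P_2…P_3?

0

Apply the shoelace formula. First the cross-terms c_i = x_i·y_{i+1} − x_{i+1}·y_i:
  -12, 16, 16  ⇒  2A = 20, A = 10.
Then Σ (x_i + x_{i+1})·c_i = 0, so x̄ = 0 / (6·10) = 0.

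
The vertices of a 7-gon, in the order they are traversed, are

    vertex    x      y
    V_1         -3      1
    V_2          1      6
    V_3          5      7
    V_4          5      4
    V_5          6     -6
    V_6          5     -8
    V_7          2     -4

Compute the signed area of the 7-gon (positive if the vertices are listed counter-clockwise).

-71.5

Cross-terms: -19, -23, -15, -54, -18, -4, -10  ⇒  Σ = -143
Signed area = Σ/2 = -71.5 (negative ⇒ clockwise traversal).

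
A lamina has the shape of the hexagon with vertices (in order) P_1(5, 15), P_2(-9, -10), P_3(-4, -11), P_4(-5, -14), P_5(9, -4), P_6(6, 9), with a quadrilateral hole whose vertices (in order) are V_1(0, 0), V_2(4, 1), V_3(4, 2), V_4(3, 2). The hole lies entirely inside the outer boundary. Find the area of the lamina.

217.5

Outer boundary:
Apply Gauss's area formula: 2A = Σ (x_i·y_{i+1} − x_{i+1}·y_i), indices taken mod 6.
Σ = (85) + (59) + (1) + (146) + (105) + (45) = 441
Area = |Σ|/2 = 220.5.
Hole:
Σ = (0) + (4) + (2) + (0) = 6
Area = |Σ|/2 = 3.
Net area = 220.5 − 3 = 217.5.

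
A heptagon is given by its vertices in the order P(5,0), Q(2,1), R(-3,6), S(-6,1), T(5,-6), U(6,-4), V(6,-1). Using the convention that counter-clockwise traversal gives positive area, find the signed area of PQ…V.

Apply the shoelace formula: 2A = Σ (x_i·y_{i+1} − x_{i+1}·y_i), indices taken mod 7.
Σ = (5) + (15) + (33) + (31) + (16) + (18) + (5) = 123
Signed area = Σ/2 = 61.5 (positive ⇒ counter-clockwise traversal).

61.5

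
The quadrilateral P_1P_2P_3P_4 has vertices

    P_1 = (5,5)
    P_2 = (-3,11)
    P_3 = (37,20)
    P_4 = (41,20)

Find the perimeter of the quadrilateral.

|P_1P_2| = √((-8)² + (6)²) = √100 = 10
|P_2P_3| = √((40)² + (9)²) = √1681 = 41
|P_3P_4| = √((4)² + (0)²) = √16 = 4
|P_4P_1| = √((-36)² + (-15)²) = √1521 = 39
Perimeter = 10 + 41 + 4 + 39 = 94.

94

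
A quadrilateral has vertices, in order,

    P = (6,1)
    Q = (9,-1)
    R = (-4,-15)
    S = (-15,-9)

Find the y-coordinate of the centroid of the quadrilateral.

Apply the shoelace formula. First the cross-terms c_i = x_i·y_{i+1} − x_{i+1}·y_i:
  -15, -139, -189, 39  ⇒  2A = -304, A = -152.
Then Σ (y_i + y_{i+1})·c_i = 6448, so ȳ = 6448 / (6·(-152)) = -403/57.

-403/57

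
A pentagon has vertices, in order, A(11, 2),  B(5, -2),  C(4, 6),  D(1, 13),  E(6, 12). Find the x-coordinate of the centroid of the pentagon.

Apply the shoelace formula. First the cross-terms c_i = x_i·y_{i+1} − x_{i+1}·y_i:
  -32, 38, 46, -66, -120  ⇒  2A = -134, A = -67.
Then Σ (x_i + x_{i+1})·c_i = -2442, so x̄ = -2442 / (6·(-67)) = 407/67.

407/67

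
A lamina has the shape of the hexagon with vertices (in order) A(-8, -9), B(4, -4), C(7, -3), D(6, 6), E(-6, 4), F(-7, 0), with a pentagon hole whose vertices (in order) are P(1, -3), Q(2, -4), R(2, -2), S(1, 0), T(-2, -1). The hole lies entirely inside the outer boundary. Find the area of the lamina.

140.5

Outer boundary:
Σ = (68) + (16) + (60) + (60) + (28) + (63) = 295
Area = |Σ|/2 = 147.5.
Hole:
Σ = (2) + (4) + (2) + (-1) + (7) = 14
Area = |Σ|/2 = 7.
Net area = 147.5 − 7 = 140.5.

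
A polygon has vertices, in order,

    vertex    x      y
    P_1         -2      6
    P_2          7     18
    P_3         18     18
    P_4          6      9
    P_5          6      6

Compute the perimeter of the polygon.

|P_1P_2| = √((9)² + (12)²) = √225 = 15
|P_2P_3| = √((11)² + (0)²) = √121 = 11
|P_3P_4| = √((-12)² + (-9)²) = √225 = 15
|P_4P_5| = √((0)² + (-3)²) = √9 = 3
|P_5P_1| = √((-8)² + (0)²) = √64 = 8
Perimeter = 15 + 11 + 15 + 3 + 8 = 52.

52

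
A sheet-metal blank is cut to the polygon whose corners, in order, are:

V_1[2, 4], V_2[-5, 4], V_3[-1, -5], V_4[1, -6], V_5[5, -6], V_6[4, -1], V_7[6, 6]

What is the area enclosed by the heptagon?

Apply the shoelace (surveyor's) formula: 2A = Σ (x_i·y_{i+1} − x_{i+1}·y_i), indices taken mod 7.
Cross-terms: 28, 29, 11, 24, 19, 30, 12  ⇒  Σ = 153
Area = |Σ|/2 = 76.5.

76.5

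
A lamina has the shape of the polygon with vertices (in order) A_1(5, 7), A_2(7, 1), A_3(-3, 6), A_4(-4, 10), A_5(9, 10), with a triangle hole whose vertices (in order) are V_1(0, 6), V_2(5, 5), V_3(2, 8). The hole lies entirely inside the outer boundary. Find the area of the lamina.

Outer boundary:
Apply the shoelace formula: 2A = Σ (x_i·y_{i+1} − x_{i+1}·y_i), indices taken mod 5.
A_1→A_2: (5)(1) − (7)(7) = -44
A_2→A_3: (7)(6) − (-3)(1) = 45
A_3→A_4: (-3)(10) − (-4)(6) = -6
A_4→A_5: (-4)(10) − (9)(10) = -130
A_5→A_1: (9)(7) − (5)(10) = 13
Σ = -122
Area = |Σ|/2 = 61.
Hole:
Apply the surveyor's formula: 2A = Σ (x_i·y_{i+1} − x_{i+1}·y_i), indices taken mod 3.
Σ = (-30) + (30) + (12) = 12
Area = |Σ|/2 = 6.
Net area = 61 − 6 = 55.

55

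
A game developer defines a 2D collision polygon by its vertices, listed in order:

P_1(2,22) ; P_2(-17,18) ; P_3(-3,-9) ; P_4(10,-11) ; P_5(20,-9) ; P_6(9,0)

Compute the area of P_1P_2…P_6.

Apply Gauss's area formula: 2A = Σ (x_i·y_{i+1} − x_{i+1}·y_i), indices taken mod 6.
Σ = (410) + (207) + (123) + (130) + (81) + (198) = 1149
Area = |Σ|/2 = 574.5.

574.5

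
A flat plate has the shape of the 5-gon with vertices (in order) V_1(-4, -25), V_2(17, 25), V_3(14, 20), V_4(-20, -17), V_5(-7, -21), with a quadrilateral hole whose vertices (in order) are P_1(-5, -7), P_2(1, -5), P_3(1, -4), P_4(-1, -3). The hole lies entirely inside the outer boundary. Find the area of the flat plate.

Outer boundary:
Σ = (325) + (-10) + (162) + (301) + (91) = 869
Area = |Σ|/2 = 434.5.
Hole:
Apply the surveyor's formula: 2A = Σ (x_i·y_{i+1} − x_{i+1}·y_i), indices taken mod 4.
Cross-terms: 32, 1, -7, -8  ⇒  Σ = 18
Area = |Σ|/2 = 9.
Net area = 434.5 − 9 = 425.5.

425.5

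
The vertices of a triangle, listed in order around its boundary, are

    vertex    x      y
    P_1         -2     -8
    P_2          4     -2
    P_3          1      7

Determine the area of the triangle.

Σ = (36) + (30) + (6) = 72
Area = |Σ|/2 = 36.

36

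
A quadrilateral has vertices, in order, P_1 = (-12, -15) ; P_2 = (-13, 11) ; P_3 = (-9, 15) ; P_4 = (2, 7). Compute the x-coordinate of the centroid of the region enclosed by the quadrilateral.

-1733/231

Apply the shoelace formula. First the cross-terms c_i = x_i·y_{i+1} − x_{i+1}·y_i:
  -327, -96, -93, 54  ⇒  2A = -462, A = -231.
Then Σ (x_i + x_{i+1})·c_i = 10398, so x̄ = 10398 / (6·(-231)) = -1733/231.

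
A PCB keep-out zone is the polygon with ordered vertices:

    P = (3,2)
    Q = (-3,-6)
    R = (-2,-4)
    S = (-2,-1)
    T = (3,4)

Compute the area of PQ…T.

14.5

Apply Gauss's area formula: 2A = Σ (x_i·y_{i+1} − x_{i+1}·y_i), indices taken mod 5.
P→Q: (3)(-6) − (-3)(2) = -12
Q→R: (-3)(-4) − (-2)(-6) = 0
R→S: (-2)(-1) − (-2)(-4) = -6
S→T: (-2)(4) − (3)(-1) = -5
T→P: (3)(2) − (3)(4) = -6
Σ = -29
Area = |Σ|/2 = 14.5.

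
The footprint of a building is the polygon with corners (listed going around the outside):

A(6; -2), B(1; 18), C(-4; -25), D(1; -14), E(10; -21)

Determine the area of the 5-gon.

Apply Gauss's area formula: 2A = Σ (x_i·y_{i+1} − x_{i+1}·y_i), indices taken mod 5.
Σ = (110) + (47) + (81) + (119) + (106) = 463
Area = |Σ|/2 = 231.5.

231.5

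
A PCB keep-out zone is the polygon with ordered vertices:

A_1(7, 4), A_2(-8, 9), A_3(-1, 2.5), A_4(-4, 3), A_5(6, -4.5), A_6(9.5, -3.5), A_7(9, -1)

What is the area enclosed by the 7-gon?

88.875

Apply Gauss's area formula: 2A = Σ (x_i·y_{i+1} − x_{i+1}·y_i), indices taken mod 7.
Σ = (95) + (-11) + (7) + (0) + (21.75) + (22) + (43) = 177.75
Area = |Σ|/2 = 88.875.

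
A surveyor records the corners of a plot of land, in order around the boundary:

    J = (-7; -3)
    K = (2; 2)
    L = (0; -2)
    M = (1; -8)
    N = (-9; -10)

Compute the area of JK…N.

67.5

Apply the shoelace (surveyor's) formula: 2A = Σ (x_i·y_{i+1} − x_{i+1}·y_i), indices taken mod 5.
Σ = (-8) + (-4) + (2) + (-82) + (-43) = -135
Area = |Σ|/2 = 67.5.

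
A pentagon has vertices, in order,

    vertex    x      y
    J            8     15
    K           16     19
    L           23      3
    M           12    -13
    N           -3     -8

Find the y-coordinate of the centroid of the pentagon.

109/58

Apply the shoelace formula. First the cross-terms c_i = x_i·y_{i+1} − x_{i+1}·y_i:
  -88, -389, -335, -135, 19  ⇒  2A = -928, A = -464.
Then Σ (y_i + y_{i+1})·c_i = -5232, so ȳ = -5232 / (6·(-464)) = 109/58.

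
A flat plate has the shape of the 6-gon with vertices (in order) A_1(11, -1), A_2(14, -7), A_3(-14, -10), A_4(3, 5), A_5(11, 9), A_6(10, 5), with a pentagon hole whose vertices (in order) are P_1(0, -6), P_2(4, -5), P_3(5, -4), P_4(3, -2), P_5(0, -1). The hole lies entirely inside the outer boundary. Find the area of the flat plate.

Outer boundary:
Σ = (-63) + (-238) + (-40) + (-28) + (-35) + (-65) = -469
Area = |Σ|/2 = 234.5.
Hole:
Apply the shoelace (surveyor's) formula: 2A = Σ (x_i·y_{i+1} − x_{i+1}·y_i), indices taken mod 5.
Σ = (24) + (9) + (2) + (-3) + (0) = 32
Area = |Σ|/2 = 16.
Net area = 234.5 − 16 = 218.5.

218.5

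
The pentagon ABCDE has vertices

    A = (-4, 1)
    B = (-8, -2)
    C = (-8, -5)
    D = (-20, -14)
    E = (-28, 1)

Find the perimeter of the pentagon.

64

|AB| = √((-4)² + (-3)²) = √25 = 5
|BC| = √((0)² + (-3)²) = √9 = 3
|CD| = √((-12)² + (-9)²) = √225 = 15
|DE| = √((-8)² + (15)²) = √289 = 17
|EA| = √((24)² + (0)²) = √576 = 24
Perimeter = 5 + 3 + 15 + 17 + 24 = 64.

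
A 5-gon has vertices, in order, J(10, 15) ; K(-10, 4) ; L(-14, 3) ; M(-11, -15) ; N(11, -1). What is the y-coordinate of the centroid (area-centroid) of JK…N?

17/81

Apply Gauss's area formula. First the cross-terms c_i = x_i·y_{i+1} − x_{i+1}·y_i:
  190, 26, 243, 176, 175  ⇒  2A = 810, A = 405.
Then Σ (y_i + y_{i+1})·c_i = 510, so ȳ = 510 / (6·405) = 17/81.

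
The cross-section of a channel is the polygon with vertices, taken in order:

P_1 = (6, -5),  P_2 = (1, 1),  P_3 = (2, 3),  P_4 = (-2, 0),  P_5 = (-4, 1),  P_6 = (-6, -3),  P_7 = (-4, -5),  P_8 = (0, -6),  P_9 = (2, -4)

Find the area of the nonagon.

51

Apply Gauss's area formula: 2A = Σ (x_i·y_{i+1} − x_{i+1}·y_i), indices taken mod 9.
P_1→P_2: (6)(1) − (1)(-5) = 11
P_2→P_3: (1)(3) − (2)(1) = 1
P_3→P_4: (2)(0) − (-2)(3) = 6
P_4→P_5: (-2)(1) − (-4)(0) = -2
P_5→P_6: (-4)(-3) − (-6)(1) = 18
P_6→P_7: (-6)(-5) − (-4)(-3) = 18
P_7→P_8: (-4)(-6) − (0)(-5) = 24
P_8→P_9: (0)(-4) − (2)(-6) = 12
P_9→P_1: (2)(-5) − (6)(-4) = 14
Σ = 102
Area = |Σ|/2 = 51.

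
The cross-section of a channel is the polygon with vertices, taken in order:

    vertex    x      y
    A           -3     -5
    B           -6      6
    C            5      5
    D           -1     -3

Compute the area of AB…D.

61

Apply the shoelace formula: 2A = Σ (x_i·y_{i+1} − x_{i+1}·y_i), indices taken mod 4.
A→B: (-3)(6) − (-6)(-5) = -48
B→C: (-6)(5) − (5)(6) = -60
C→D: (5)(-3) − (-1)(5) = -10
D→A: (-1)(-5) − (-3)(-3) = -4
Σ = -122
Area = |Σ|/2 = 61.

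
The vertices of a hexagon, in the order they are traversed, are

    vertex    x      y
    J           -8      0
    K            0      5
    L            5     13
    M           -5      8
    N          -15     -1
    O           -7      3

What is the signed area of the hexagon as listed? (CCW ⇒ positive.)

68.5

Σ = (-40) + (-25) + (105) + (125) + (-52) + (24) = 137
Signed area = Σ/2 = 68.5 (positive ⇒ counter-clockwise traversal).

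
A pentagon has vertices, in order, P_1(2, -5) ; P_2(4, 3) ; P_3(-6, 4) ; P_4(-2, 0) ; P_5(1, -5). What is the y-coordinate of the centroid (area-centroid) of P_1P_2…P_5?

118/249

Apply Gauss's area formula. First the cross-terms c_i = x_i·y_{i+1} − x_{i+1}·y_i:
  26, 34, 8, 10, 5  ⇒  2A = 83, A = 41.5.
Then Σ (y_i + y_{i+1})·c_i = 118, so ȳ = 118 / (6·41.5) = 118/249.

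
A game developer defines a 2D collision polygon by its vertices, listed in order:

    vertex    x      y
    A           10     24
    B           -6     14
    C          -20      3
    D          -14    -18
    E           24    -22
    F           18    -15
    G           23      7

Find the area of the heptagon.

Apply the shoelace formula: 2A = Σ (x_i·y_{i+1} − x_{i+1}·y_i), indices taken mod 7.
Σ = (284) + (262) + (402) + (740) + (36) + (471) + (482) = 2677
Area = |Σ|/2 = 1338.5.

1338.5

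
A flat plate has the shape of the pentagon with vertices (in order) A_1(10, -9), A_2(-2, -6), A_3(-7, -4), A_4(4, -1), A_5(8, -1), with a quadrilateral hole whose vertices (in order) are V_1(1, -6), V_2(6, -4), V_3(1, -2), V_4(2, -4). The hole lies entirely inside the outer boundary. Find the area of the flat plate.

65.5

Outer boundary:
Apply Gauss's area formula: 2A = Σ (x_i·y_{i+1} − x_{i+1}·y_i), indices taken mod 5.
Σ = (-78) + (-34) + (23) + (4) + (-62) = -147
Area = |Σ|/2 = 73.5.
Hole:
Apply the surveyor's formula: 2A = Σ (x_i·y_{i+1} − x_{i+1}·y_i), indices taken mod 4.
V_1→V_2: (1)(-4) − (6)(-6) = 32
V_2→V_3: (6)(-2) − (1)(-4) = -8
V_3→V_4: (1)(-4) − (2)(-2) = 0
V_4→V_1: (2)(-6) − (1)(-4) = -8
Σ = 16
Area = |Σ|/2 = 8.
Net area = 73.5 − 8 = 65.5.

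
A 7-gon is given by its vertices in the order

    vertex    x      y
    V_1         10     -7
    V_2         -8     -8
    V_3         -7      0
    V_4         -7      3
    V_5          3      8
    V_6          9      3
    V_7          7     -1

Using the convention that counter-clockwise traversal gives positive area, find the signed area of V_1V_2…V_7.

-205

Cross-terms: -136, -56, -21, -65, -63, -30, -39  ⇒  Σ = -410
Signed area = Σ/2 = -205 (negative ⇒ clockwise traversal).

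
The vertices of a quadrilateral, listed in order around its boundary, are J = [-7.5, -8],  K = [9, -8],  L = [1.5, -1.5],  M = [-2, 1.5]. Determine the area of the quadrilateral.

Apply the surveyor's formula: 2A = Σ (x_i·y_{i+1} − x_{i+1}·y_i), indices taken mod 4.
J→K: (-7.5)(-8) − (9)(-8) = 132
K→L: (9)(-1.5) − (1.5)(-8) = -1.5
L→M: (1.5)(1.5) − (-2)(-1.5) = -0.75
M→J: (-2)(-8) − (-7.5)(1.5) = 27.25
Σ = 157
Area = |Σ|/2 = 78.5.

78.5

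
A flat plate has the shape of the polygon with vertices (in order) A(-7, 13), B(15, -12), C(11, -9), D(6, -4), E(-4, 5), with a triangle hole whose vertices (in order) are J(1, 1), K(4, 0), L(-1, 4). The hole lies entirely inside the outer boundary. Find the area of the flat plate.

Outer boundary:
Apply the shoelace (surveyor's) formula: 2A = Σ (x_i·y_{i+1} − x_{i+1}·y_i), indices taken mod 5.
Σ = (-111) + (-3) + (10) + (14) + (-17) = -107
Area = |Σ|/2 = 53.5.
Hole:
Apply the shoelace (surveyor's) formula: 2A = Σ (x_i·y_{i+1} − x_{i+1}·y_i), indices taken mod 3.
Cross-terms: -4, 16, -5  ⇒  Σ = 7
Area = |Σ|/2 = 3.5.
Net area = 53.5 − 3.5 = 50.

50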